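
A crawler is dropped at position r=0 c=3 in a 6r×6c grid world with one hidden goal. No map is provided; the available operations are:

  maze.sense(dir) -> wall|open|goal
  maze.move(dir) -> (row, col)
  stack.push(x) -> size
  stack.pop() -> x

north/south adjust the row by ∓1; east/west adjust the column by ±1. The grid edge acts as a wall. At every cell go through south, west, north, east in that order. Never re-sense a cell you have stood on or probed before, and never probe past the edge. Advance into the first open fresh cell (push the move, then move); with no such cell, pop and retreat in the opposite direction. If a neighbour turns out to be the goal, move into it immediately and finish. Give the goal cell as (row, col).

I use maze.sense with south, and observe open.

Then stack.push with south, : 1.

Calling maze.move with south, and see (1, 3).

I invoke maze.sense with south, → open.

I try stack.push with south, giving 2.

Using maze.move with south, and observe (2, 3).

I invoke maze.sense with south, and get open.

Using stack.push with south, which returns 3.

I call maze.move with south, : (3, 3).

Then maze.sense with south, yielding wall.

Using maze.sense with west, which returns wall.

I try maze.sense with east, which returns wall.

I call stack.pop, and see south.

Now I run maze.move with north, yielding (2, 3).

I use maze.sense with west, and observe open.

I run stack.push with west, and get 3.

Next I call maze.move with west, and get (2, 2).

I invoke maze.sense with west, giving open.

Invoking stack.push with west, and see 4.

I call maze.move with west, and observe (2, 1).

I run maze.sense with south, and see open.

Now I run stack.push with south, — result: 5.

Invoking maze.move with south, giving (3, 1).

Calling maze.sense with south, : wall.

I call maze.sense with west, and see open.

I use stack.push with west, which returns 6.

I invoke maze.move with west, giving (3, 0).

I call maze.sense with south, and observe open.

I run stack.push with south, giving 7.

Next I call maze.move with south, : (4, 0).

I call maze.sense with south, yielding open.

Now I run stack.push with south, — result: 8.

I invoke maze.move with south, → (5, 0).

Using maze.sense with east, and get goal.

Using maze.move with east, yielding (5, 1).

Answer: (5, 1)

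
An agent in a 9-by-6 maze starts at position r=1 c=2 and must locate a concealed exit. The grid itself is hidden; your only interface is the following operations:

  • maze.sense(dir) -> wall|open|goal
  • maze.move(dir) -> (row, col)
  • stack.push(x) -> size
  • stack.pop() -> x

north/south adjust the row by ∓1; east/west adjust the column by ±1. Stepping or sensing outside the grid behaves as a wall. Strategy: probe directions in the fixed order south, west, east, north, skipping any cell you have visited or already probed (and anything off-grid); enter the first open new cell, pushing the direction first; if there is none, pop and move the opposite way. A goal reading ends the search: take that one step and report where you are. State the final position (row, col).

Do: maze.sense[dir→south]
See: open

Do: stack.push[x→south]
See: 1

Do: maze.move[dir→south]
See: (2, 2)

Do: maze.sense[dir→south]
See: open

Do: stack.push[x→south]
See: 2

Do: maze.move[dir→south]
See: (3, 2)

Do: maze.sense[dir→south]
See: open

Do: stack.push[x→south]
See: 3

Do: maze.move[dir→south]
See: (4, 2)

Do: maze.sense[dir→south]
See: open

Do: stack.push[x→south]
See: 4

Do: maze.move[dir→south]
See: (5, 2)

Do: maze.sense[dir→south]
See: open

Do: stack.push[x→south]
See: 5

Do: maze.move[dir→south]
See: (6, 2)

Do: maze.sense[dir→south]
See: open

Do: stack.push[x→south]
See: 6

Do: maze.move[dir→south]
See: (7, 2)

Do: maze.sense[dir→south]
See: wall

Do: maze.sense[dir→west]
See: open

Do: stack.push[x→west]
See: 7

Do: maze.move[dir→west]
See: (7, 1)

Do: maze.sense[dir→south]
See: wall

Do: maze.sense[dir→west]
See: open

Do: stack.push[x→west]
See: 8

Do: maze.move[dir→west]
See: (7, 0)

Do: maze.sense[dir→south]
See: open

Do: stack.push[x→south]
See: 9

Do: maze.move[dir→south]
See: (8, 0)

Do: stack.pop[]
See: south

Do: maze.move[dir→north]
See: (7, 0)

Do: maze.sense[dir→north]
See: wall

Do: stack.pop[]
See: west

Do: maze.move[dir→east]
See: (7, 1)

Do: maze.sense[dir→north]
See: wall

Do: stack.pop[]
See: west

Do: maze.move[dir→east]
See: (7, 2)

Do: maze.sense[dir→east]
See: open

Do: stack.push[x→east]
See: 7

Do: maze.move[dir→east]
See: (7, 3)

Do: maze.sense[dir→south]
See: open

Do: stack.push[x→south]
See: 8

Do: maze.move[dir→south]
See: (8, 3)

Do: maze.sense[dir→east]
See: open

Do: stack.push[x→east]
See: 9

Do: maze.move[dir→east]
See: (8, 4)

Do: maze.sense[dir→east]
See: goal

Do: maze.move[dir→east]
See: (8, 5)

Answer: (8, 5)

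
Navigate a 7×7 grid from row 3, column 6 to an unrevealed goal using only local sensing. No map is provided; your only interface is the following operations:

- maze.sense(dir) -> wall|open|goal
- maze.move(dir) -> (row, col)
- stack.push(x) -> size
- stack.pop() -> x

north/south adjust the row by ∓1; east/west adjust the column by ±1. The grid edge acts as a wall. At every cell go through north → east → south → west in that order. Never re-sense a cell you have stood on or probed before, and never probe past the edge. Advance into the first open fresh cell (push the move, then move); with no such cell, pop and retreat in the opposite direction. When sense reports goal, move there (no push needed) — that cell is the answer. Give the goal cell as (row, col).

// 1. maze.sense(dir→north) -> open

// 2. stack.push(x→north) -> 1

// 3. maze.move(dir→north) -> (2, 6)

// 4. maze.sense(dir→north) -> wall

// 5. maze.sense(dir→west) -> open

// 6. stack.push(x→west) -> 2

// 7. maze.move(dir→west) -> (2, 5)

// 8. maze.sense(dir→north) -> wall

// 9. maze.sense(dir→south) -> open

// 10. stack.push(x→south) -> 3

// 11. maze.move(dir→south) -> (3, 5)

// 12. maze.sense(dir→south) -> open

// 13. stack.push(x→south) -> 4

// 14. maze.move(dir→south) -> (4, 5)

// 15. maze.sense(dir→east) -> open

// 16. stack.push(x→east) -> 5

// 17. maze.move(dir→east) -> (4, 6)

// 18. maze.sense(dir→south) -> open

// 19. stack.push(x→south) -> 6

// 20. maze.move(dir→south) -> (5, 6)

// 21. maze.sense(dir→south) -> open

// 22. stack.push(x→south) -> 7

// 23. maze.move(dir→south) -> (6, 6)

// 24. maze.sense(dir→west) -> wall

// 25. stack.pop() -> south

// 26. maze.move(dir→north) -> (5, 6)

// 27. maze.sense(dir→west) -> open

// 28. stack.push(x→west) -> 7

// 29. maze.move(dir→west) -> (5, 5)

// 30. maze.sense(dir→west) -> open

// 31. stack.push(x→west) -> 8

// 32. maze.move(dir→west) -> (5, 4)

// 33. maze.sense(dir→north) -> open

// 34. stack.push(x→north) -> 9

// 35. maze.move(dir→north) -> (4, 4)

// 36. maze.sense(dir→north) -> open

// 37. stack.push(x→north) -> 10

// 38. maze.move(dir→north) -> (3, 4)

// 39. maze.sense(dir→north) -> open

// 40. stack.push(x→north) -> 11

// 41. maze.move(dir→north) -> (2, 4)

// 42. maze.sense(dir→north) -> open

// 43. stack.push(x→north) -> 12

// 44. maze.move(dir→north) -> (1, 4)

// 45. maze.sense(dir→north) -> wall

// 46. maze.sense(dir→west) -> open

// 47. stack.push(x→west) -> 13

// 48. maze.move(dir→west) -> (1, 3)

// 49. maze.sense(dir→north) -> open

// 50. stack.push(x→north) -> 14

// 51. maze.move(dir→north) -> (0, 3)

// 52. maze.sense(dir→west) -> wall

// 53. stack.pop() -> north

// 54. maze.move(dir→south) -> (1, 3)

// 55. maze.sense(dir→south) -> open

// 56. stack.push(x→south) -> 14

// 57. maze.move(dir→south) -> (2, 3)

// 58. maze.sense(dir→south) -> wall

// 59. maze.sense(dir→west) -> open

// 60. stack.push(x→west) -> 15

// 61. maze.move(dir→west) -> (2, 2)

// 62. maze.sense(dir→north) -> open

// 63. stack.push(x→north) -> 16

// 64. maze.move(dir→north) -> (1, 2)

// 65. maze.sense(dir→west) -> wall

// 66. stack.pop() -> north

// 67. maze.move(dir→south) -> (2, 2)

// 68. maze.sense(dir→south) -> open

// 69. stack.push(x→south) -> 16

// 70. maze.move(dir→south) -> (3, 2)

// 71. maze.sense(dir→south) -> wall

// 72. maze.sense(dir→west) -> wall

// 73. stack.pop() -> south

// 74. maze.move(dir→north) -> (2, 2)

// 75. maze.sense(dir→west) -> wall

// 76. stack.pop() -> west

// 77. maze.move(dir→east) -> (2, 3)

// 78. stack.pop() -> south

// 79. maze.move(dir→north) -> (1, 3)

// 80. stack.pop() -> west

// 81. maze.move(dir→east) -> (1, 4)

// 82. stack.pop() -> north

// 83. maze.move(dir→south) -> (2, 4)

// 84. stack.pop() -> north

// 85. maze.move(dir→south) -> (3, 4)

// 86. stack.pop() -> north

// 87. maze.move(dir→south) -> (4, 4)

// 88. maze.sense(dir→west) -> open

// 89. stack.push(x→west) -> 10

// 90. maze.move(dir→west) -> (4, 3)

// 91. maze.sense(dir→south) -> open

// 92. stack.push(x→south) -> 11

// 93. maze.move(dir→south) -> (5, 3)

// 94. maze.sense(dir→south) -> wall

// 95. maze.sense(dir→west) -> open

// 96. stack.push(x→west) -> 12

// 97. maze.move(dir→west) -> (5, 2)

// 98. maze.sense(dir→south) -> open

// 99. stack.push(x→south) -> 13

// 100. maze.move(dir→south) -> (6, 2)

// 101. maze.sense(dir→west) -> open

// 102. stack.push(x→west) -> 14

// 103. maze.move(dir→west) -> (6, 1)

// 104. maze.sense(dir→north) -> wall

// 105. maze.sense(dir→west) -> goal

// 106. maze.move(dir→west) -> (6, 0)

Answer: (6, 0)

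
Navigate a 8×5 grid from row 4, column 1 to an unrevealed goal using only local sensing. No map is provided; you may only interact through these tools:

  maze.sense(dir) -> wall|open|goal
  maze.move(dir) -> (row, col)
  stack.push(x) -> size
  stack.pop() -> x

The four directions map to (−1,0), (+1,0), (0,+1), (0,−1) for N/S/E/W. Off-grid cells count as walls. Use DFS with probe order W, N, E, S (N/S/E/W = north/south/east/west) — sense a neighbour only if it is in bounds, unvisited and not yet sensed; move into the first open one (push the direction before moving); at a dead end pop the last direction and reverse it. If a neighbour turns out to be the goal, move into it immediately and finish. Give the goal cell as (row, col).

-- maze.sense(dir→west) => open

-- stack.push(x→west) => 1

-- maze.move(dir→west) => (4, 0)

-- maze.sense(dir→north) => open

-- stack.push(x→north) => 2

-- maze.move(dir→north) => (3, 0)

-- maze.sense(dir→north) => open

-- stack.push(x→north) => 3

-- maze.move(dir→north) => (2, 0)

-- maze.sense(dir→north) => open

-- stack.push(x→north) => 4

-- maze.move(dir→north) => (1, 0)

-- maze.sense(dir→north) => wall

-- maze.sense(dir→east) => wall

-- stack.pop() => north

-- maze.move(dir→south) => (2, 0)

-- maze.sense(dir→east) => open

-- stack.push(x→east) => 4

-- maze.move(dir→east) => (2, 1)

-- maze.sense(dir→east) => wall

-- maze.sense(dir→south) => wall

-- stack.pop() => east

-- maze.move(dir→west) => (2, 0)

-- stack.pop() => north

-- maze.move(dir→south) => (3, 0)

-- stack.pop() => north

-- maze.move(dir→south) => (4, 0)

-- maze.sense(dir→south) => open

-- stack.push(x→south) => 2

-- maze.move(dir→south) => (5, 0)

-- maze.sense(dir→east) => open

-- stack.push(x→east) => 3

-- maze.move(dir→east) => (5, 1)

-- maze.sense(dir→east) => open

-- stack.push(x→east) => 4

-- maze.move(dir→east) => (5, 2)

-- maze.sense(dir→north) => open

-- stack.push(x→north) => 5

-- maze.move(dir→north) => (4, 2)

-- maze.sense(dir→north) => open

-- stack.push(x→north) => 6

-- maze.move(dir→north) => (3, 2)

-- maze.sense(dir→east) => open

-- stack.push(x→east) => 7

-- maze.move(dir→east) => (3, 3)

-- maze.sense(dir→north) => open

-- stack.push(x→north) => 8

-- maze.move(dir→north) => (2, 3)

-- maze.sense(dir→north) => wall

-- maze.sense(dir→east) => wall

-- stack.pop() => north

-- maze.move(dir→south) => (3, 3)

-- maze.sense(dir→east) => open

-- stack.push(x→east) => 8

-- maze.move(dir→east) => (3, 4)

-- maze.sense(dir→south) => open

-- stack.push(x→south) => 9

-- maze.move(dir→south) => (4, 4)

-- maze.sense(dir→west) => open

-- stack.push(x→west) => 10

-- maze.move(dir→west) => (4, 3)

-- maze.sense(dir→south) => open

-- stack.push(x→south) => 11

-- maze.move(dir→south) => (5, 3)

-- maze.sense(dir→east) => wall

-- maze.sense(dir→south) => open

-- stack.push(x→south) => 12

-- maze.move(dir→south) => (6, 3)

-- maze.sense(dir→west) => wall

-- maze.sense(dir→east) => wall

-- maze.sense(dir→south) => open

-- stack.push(x→south) => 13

-- maze.move(dir→south) => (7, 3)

-- maze.sense(dir→west) => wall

-- maze.sense(dir→east) => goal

-- maze.move(dir→east) => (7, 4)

Answer: (7, 4)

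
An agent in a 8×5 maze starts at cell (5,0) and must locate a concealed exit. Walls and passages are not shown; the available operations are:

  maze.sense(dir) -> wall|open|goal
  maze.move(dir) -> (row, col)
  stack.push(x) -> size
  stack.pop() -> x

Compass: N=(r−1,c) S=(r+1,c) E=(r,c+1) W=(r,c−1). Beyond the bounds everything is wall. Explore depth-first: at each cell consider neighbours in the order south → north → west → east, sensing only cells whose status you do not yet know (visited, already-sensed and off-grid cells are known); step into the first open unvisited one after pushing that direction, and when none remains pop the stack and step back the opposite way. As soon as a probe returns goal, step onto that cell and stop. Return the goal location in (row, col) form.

==> sense(dir=south)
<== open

==> push(x=south)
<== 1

==> move(dir=south)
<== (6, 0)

==> sense(dir=south)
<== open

==> push(x=south)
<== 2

==> move(dir=south)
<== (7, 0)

==> sense(dir=east)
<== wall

==> pop()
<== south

==> move(dir=north)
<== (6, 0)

==> sense(dir=east)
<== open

==> push(x=east)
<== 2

==> move(dir=east)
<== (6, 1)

==> sense(dir=north)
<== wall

==> sense(dir=east)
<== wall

==> pop()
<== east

==> move(dir=west)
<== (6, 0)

==> pop()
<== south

==> move(dir=north)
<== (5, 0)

==> sense(dir=north)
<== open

==> push(x=north)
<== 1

==> move(dir=north)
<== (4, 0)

==> sense(dir=north)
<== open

==> push(x=north)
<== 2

==> move(dir=north)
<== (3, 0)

==> sense(dir=north)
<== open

==> push(x=north)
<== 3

==> move(dir=north)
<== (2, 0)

==> sense(dir=north)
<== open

==> push(x=north)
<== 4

==> move(dir=north)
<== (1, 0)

==> sense(dir=north)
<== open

==> push(x=north)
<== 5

==> move(dir=north)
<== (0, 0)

==> sense(dir=east)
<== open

==> push(x=east)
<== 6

==> move(dir=east)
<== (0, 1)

==> sense(dir=south)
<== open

==> push(x=south)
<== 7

==> move(dir=south)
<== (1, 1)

==> sense(dir=south)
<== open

==> push(x=south)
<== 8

==> move(dir=south)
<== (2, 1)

==> sense(dir=south)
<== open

==> push(x=south)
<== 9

==> move(dir=south)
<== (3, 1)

==> sense(dir=south)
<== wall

==> sense(dir=east)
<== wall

==> pop()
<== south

==> move(dir=north)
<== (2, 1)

==> sense(dir=east)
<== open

==> push(x=east)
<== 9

==> move(dir=east)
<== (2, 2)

==> sense(dir=north)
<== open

==> push(x=north)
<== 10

==> move(dir=north)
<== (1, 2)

==> sense(dir=north)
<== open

==> push(x=north)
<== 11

==> move(dir=north)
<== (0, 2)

==> sense(dir=east)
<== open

==> push(x=east)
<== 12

==> move(dir=east)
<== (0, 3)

==> sense(dir=south)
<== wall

==> sense(dir=east)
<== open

==> push(x=east)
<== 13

==> move(dir=east)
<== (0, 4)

==> sense(dir=south)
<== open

==> push(x=south)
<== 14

==> move(dir=south)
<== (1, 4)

==> sense(dir=south)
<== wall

==> pop()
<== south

==> move(dir=north)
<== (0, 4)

==> pop()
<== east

==> move(dir=west)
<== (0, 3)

==> pop()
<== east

==> move(dir=west)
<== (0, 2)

==> pop()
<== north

==> move(dir=south)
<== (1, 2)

==> pop()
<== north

==> move(dir=south)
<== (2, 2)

==> sense(dir=east)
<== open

==> push(x=east)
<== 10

==> move(dir=east)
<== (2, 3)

==> sense(dir=south)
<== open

==> push(x=south)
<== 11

==> move(dir=south)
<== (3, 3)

==> sense(dir=south)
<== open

==> push(x=south)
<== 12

==> move(dir=south)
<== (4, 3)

==> sense(dir=south)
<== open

==> push(x=south)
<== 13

==> move(dir=south)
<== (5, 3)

==> sense(dir=south)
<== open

==> push(x=south)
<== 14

==> move(dir=south)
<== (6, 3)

==> sense(dir=south)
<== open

==> push(x=south)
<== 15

==> move(dir=south)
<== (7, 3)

==> sense(dir=west)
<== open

==> push(x=west)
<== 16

==> move(dir=west)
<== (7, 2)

==> pop()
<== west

==> move(dir=east)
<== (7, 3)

==> sense(dir=east)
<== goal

==> move(dir=east)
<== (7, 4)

Answer: (7, 4)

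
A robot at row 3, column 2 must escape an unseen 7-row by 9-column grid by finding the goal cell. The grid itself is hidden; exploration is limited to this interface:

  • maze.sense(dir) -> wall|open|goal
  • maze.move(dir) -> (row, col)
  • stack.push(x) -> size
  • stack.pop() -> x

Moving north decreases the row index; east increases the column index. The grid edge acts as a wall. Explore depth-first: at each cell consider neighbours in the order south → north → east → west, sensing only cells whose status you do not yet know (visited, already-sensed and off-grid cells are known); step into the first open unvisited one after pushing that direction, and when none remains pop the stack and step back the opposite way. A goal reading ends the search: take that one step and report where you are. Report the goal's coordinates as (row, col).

→ maze.sense(dir='south')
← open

→ stack.push(x='south')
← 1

→ maze.move(dir='south')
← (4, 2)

→ maze.sense(dir='south')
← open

→ stack.push(x='south')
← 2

→ maze.move(dir='south')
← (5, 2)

→ maze.sense(dir='south')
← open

→ stack.push(x='south')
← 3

→ maze.move(dir='south')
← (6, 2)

→ maze.sense(dir='east')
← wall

→ maze.sense(dir='west')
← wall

→ stack.pop()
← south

→ maze.move(dir='north')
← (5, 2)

→ maze.sense(dir='east')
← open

→ stack.push(x='east')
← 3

→ maze.move(dir='east')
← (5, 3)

→ maze.sense(dir='north')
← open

→ stack.push(x='north')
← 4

→ maze.move(dir='north')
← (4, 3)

→ maze.sense(dir='north')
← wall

→ maze.sense(dir='east')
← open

→ stack.push(x='east')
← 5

→ maze.move(dir='east')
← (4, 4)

→ maze.sense(dir='south')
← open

→ stack.push(x='south')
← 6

→ maze.move(dir='south')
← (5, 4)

→ maze.sense(dir='south')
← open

→ stack.push(x='south')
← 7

→ maze.move(dir='south')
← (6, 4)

→ maze.sense(dir='east')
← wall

→ stack.pop()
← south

→ maze.move(dir='north')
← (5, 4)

→ maze.sense(dir='east')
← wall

→ stack.pop()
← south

→ maze.move(dir='north')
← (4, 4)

→ maze.sense(dir='north')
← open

→ stack.push(x='north')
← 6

→ maze.move(dir='north')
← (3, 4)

→ maze.sense(dir='north')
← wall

→ maze.sense(dir='east')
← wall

→ stack.pop()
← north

→ maze.move(dir='south')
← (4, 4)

→ maze.sense(dir='east')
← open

→ stack.push(x='east')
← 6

→ maze.move(dir='east')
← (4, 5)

→ maze.sense(dir='east')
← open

→ stack.push(x='east')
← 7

→ maze.move(dir='east')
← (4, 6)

→ maze.sense(dir='south')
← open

→ stack.push(x='south')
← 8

→ maze.move(dir='south')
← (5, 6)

→ maze.sense(dir='south')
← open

→ stack.push(x='south')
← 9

→ maze.move(dir='south')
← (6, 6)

→ maze.sense(dir='east')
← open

→ stack.push(x='east')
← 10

→ maze.move(dir='east')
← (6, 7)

→ maze.sense(dir='north')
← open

→ stack.push(x='north')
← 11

→ maze.move(dir='north')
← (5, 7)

→ maze.sense(dir='north')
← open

→ stack.push(x='north')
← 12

→ maze.move(dir='north')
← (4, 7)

→ maze.sense(dir='north')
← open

→ stack.push(x='north')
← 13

→ maze.move(dir='north')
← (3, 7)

→ maze.sense(dir='north')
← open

→ stack.push(x='north')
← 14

→ maze.move(dir='north')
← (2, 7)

→ maze.sense(dir='north')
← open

→ stack.push(x='north')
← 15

→ maze.move(dir='north')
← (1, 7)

→ maze.sense(dir='north')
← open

→ stack.push(x='north')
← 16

→ maze.move(dir='north')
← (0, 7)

→ maze.sense(dir='east')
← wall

→ maze.sense(dir='west')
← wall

→ stack.pop()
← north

→ maze.move(dir='south')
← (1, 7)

→ maze.sense(dir='east')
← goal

→ maze.move(dir='east')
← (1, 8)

Answer: (1, 8)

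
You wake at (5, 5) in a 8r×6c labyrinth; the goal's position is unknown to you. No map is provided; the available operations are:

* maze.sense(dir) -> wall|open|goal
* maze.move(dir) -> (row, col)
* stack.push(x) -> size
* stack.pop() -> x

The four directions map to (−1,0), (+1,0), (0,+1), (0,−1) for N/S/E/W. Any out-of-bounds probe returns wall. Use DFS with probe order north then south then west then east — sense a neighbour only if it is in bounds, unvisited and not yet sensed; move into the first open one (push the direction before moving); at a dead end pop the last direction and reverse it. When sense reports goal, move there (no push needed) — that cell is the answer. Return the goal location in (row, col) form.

Act: maze.sense[dir: north]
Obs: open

Act: stack.push[x: north]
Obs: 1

Act: maze.move[dir: north]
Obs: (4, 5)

Act: maze.sense[dir: north]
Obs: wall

Act: maze.sense[dir: west]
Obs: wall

Act: stack.pop[]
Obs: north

Act: maze.move[dir: south]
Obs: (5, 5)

Act: maze.sense[dir: south]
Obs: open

Act: stack.push[x: south]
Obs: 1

Act: maze.move[dir: south]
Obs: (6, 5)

Act: maze.sense[dir: south]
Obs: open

Act: stack.push[x: south]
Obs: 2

Act: maze.move[dir: south]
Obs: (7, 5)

Act: maze.sense[dir: west]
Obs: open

Act: stack.push[x: west]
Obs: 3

Act: maze.move[dir: west]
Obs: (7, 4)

Act: maze.sense[dir: north]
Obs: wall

Act: maze.sense[dir: west]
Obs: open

Act: stack.push[x: west]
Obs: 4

Act: maze.move[dir: west]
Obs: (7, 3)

Act: maze.sense[dir: north]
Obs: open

Act: stack.push[x: north]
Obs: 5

Act: maze.move[dir: north]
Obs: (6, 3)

Act: maze.sense[dir: north]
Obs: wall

Act: maze.sense[dir: west]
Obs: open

Act: stack.push[x: west]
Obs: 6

Act: maze.move[dir: west]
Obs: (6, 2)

Act: maze.sense[dir: north]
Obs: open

Act: stack.push[x: north]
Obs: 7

Act: maze.move[dir: north]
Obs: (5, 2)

Act: maze.sense[dir: north]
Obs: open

Act: stack.push[x: north]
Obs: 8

Act: maze.move[dir: north]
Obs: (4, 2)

Act: maze.sense[dir: north]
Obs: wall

Act: maze.sense[dir: west]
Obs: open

Act: stack.push[x: west]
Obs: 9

Act: maze.move[dir: west]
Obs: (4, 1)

Act: maze.sense[dir: north]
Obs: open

Act: stack.push[x: north]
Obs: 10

Act: maze.move[dir: north]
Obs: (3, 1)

Act: maze.sense[dir: north]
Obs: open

Act: stack.push[x: north]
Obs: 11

Act: maze.move[dir: north]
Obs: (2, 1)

Act: maze.sense[dir: north]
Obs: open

Act: stack.push[x: north]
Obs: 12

Act: maze.move[dir: north]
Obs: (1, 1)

Act: maze.sense[dir: north]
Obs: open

Act: stack.push[x: north]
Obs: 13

Act: maze.move[dir: north]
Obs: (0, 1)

Act: maze.sense[dir: west]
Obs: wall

Act: maze.sense[dir: east]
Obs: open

Act: stack.push[x: east]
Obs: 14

Act: maze.move[dir: east]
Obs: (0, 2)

Act: maze.sense[dir: south]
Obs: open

Act: stack.push[x: south]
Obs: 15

Act: maze.move[dir: south]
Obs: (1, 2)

Act: maze.sense[dir: south]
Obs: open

Act: stack.push[x: south]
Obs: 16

Act: maze.move[dir: south]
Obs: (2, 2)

Act: maze.sense[dir: east]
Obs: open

Act: stack.push[x: east]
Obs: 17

Act: maze.move[dir: east]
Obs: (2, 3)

Act: maze.sense[dir: north]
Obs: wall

Act: maze.sense[dir: south]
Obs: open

Act: stack.push[x: south]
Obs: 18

Act: maze.move[dir: south]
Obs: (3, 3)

Act: maze.sense[dir: south]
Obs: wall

Act: maze.sense[dir: east]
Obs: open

Act: stack.push[x: east]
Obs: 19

Act: maze.move[dir: east]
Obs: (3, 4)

Act: maze.sense[dir: north]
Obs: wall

Act: stack.pop[]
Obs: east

Act: maze.move[dir: west]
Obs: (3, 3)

Act: stack.pop[]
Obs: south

Act: maze.move[dir: north]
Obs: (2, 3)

Act: stack.pop[]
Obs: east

Act: maze.move[dir: west]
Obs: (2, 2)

Act: stack.pop[]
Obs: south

Act: maze.move[dir: north]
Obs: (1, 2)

Act: stack.pop[]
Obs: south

Act: maze.move[dir: north]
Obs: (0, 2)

Act: maze.sense[dir: east]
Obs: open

Act: stack.push[x: east]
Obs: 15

Act: maze.move[dir: east]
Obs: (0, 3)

Act: maze.sense[dir: east]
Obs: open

Act: stack.push[x: east]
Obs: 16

Act: maze.move[dir: east]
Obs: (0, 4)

Act: maze.sense[dir: south]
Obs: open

Act: stack.push[x: south]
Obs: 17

Act: maze.move[dir: south]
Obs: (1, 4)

Act: maze.sense[dir: east]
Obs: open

Act: stack.push[x: east]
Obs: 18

Act: maze.move[dir: east]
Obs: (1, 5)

Act: maze.sense[dir: north]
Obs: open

Act: stack.push[x: north]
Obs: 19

Act: maze.move[dir: north]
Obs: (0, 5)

Act: stack.pop[]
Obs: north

Act: maze.move[dir: south]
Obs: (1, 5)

Act: maze.sense[dir: south]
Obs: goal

Act: maze.move[dir: south]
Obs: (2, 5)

Answer: (2, 5)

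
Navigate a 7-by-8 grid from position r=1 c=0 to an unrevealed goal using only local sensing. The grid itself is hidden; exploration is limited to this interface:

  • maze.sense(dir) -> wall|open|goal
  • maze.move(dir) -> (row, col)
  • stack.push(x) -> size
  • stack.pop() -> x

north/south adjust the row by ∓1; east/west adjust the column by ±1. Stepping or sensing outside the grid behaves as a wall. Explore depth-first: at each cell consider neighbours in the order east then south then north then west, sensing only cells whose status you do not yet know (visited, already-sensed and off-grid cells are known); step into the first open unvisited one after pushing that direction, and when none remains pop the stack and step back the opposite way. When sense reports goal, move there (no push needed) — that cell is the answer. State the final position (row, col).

-- 1. maze.sense(dir=east) -> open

-- 2. stack.push(x=east) -> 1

-- 3. maze.move(dir=east) -> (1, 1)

-- 4. maze.sense(dir=east) -> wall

-- 5. maze.sense(dir=south) -> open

-- 6. stack.push(x=south) -> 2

-- 7. maze.move(dir=south) -> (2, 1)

-- 8. maze.sense(dir=east) -> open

-- 9. stack.push(x=east) -> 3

-- 10. maze.move(dir=east) -> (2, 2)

-- 11. maze.sense(dir=east) -> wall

-- 12. maze.sense(dir=south) -> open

-- 13. stack.push(x=south) -> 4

-- 14. maze.move(dir=south) -> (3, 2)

-- 15. maze.sense(dir=east) -> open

-- 16. stack.push(x=east) -> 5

-- 17. maze.move(dir=east) -> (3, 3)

-- 18. maze.sense(dir=east) -> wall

-- 19. maze.sense(dir=south) -> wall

-- 20. stack.pop() -> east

-- 21. maze.move(dir=west) -> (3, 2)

-- 22. maze.sense(dir=south) -> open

-- 23. stack.push(x=south) -> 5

-- 24. maze.move(dir=south) -> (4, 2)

-- 25. maze.sense(dir=south) -> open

-- 26. stack.push(x=south) -> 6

-- 27. maze.move(dir=south) -> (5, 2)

-- 28. maze.sense(dir=east) -> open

-- 29. stack.push(x=east) -> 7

-- 30. maze.move(dir=east) -> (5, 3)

-- 31. maze.sense(dir=east) -> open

-- 32. stack.push(x=east) -> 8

-- 33. maze.move(dir=east) -> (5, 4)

-- 34. maze.sense(dir=east) -> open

-- 35. stack.push(x=east) -> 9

-- 36. maze.move(dir=east) -> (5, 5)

-- 37. maze.sense(dir=east) -> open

-- 38. stack.push(x=east) -> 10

-- 39. maze.move(dir=east) -> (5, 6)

-- 40. maze.sense(dir=east) -> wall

-- 41. maze.sense(dir=south) -> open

-- 42. stack.push(x=south) -> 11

-- 43. maze.move(dir=south) -> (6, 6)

-- 44. maze.sense(dir=east) -> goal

-- 45. maze.move(dir=east) -> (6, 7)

Answer: (6, 7)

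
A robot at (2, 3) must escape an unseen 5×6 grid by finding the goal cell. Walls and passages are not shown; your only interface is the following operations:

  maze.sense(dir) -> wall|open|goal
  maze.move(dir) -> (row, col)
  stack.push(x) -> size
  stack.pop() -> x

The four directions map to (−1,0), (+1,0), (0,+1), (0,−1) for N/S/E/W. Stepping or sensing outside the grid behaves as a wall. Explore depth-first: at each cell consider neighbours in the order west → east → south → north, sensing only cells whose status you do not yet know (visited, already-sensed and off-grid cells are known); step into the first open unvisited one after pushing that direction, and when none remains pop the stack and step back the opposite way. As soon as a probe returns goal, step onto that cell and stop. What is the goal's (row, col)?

// 1. maze.sense(dir: west) ~> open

// 2. stack.push(x: west) ~> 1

// 3. maze.move(dir: west) ~> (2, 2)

// 4. maze.sense(dir: west) ~> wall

// 5. maze.sense(dir: south) ~> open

// 6. stack.push(x: south) ~> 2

// 7. maze.move(dir: south) ~> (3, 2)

// 8. maze.sense(dir: west) ~> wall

// 9. maze.sense(dir: east) ~> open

// 10. stack.push(x: east) ~> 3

// 11. maze.move(dir: east) ~> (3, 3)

// 12. maze.sense(dir: east) ~> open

// 13. stack.push(x: east) ~> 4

// 14. maze.move(dir: east) ~> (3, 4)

// 15. maze.sense(dir: east) ~> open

// 16. stack.push(x: east) ~> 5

// 17. maze.move(dir: east) ~> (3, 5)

// 18. maze.sense(dir: south) ~> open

// 19. stack.push(x: south) ~> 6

// 20. maze.move(dir: south) ~> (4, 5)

// 21. maze.sense(dir: west) ~> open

// 22. stack.push(x: west) ~> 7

// 23. maze.move(dir: west) ~> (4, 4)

// 24. maze.sense(dir: west) ~> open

// 25. stack.push(x: west) ~> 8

// 26. maze.move(dir: west) ~> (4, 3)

// 27. maze.sense(dir: west) ~> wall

// 28. stack.pop() ~> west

// 29. maze.move(dir: east) ~> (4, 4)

// 30. stack.pop() ~> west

// 31. maze.move(dir: east) ~> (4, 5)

// 32. stack.pop() ~> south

// 33. maze.move(dir: north) ~> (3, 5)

// 34. maze.sense(dir: north) ~> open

// 35. stack.push(x: north) ~> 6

// 36. maze.move(dir: north) ~> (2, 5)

// 37. maze.sense(dir: west) ~> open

// 38. stack.push(x: west) ~> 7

// 39. maze.move(dir: west) ~> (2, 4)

// 40. maze.sense(dir: north) ~> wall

// 41. stack.pop() ~> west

// 42. maze.move(dir: east) ~> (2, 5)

// 43. maze.sense(dir: north) ~> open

// 44. stack.push(x: north) ~> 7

// 45. maze.move(dir: north) ~> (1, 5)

// 46. maze.sense(dir: north) ~> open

// 47. stack.push(x: north) ~> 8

// 48. maze.move(dir: north) ~> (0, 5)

// 49. maze.sense(dir: west) ~> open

// 50. stack.push(x: west) ~> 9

// 51. maze.move(dir: west) ~> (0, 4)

// 52. maze.sense(dir: west) ~> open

// 53. stack.push(x: west) ~> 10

// 54. maze.move(dir: west) ~> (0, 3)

// 55. maze.sense(dir: west) ~> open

// 56. stack.push(x: west) ~> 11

// 57. maze.move(dir: west) ~> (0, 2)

// 58. maze.sense(dir: west) ~> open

// 59. stack.push(x: west) ~> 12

// 60. maze.move(dir: west) ~> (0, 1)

// 61. maze.sense(dir: west) ~> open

// 62. stack.push(x: west) ~> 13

// 63. maze.move(dir: west) ~> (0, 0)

// 64. maze.sense(dir: south) ~> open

// 65. stack.push(x: south) ~> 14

// 66. maze.move(dir: south) ~> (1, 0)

// 67. maze.sense(dir: east) ~> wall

// 68. maze.sense(dir: south) ~> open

// 69. stack.push(x: south) ~> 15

// 70. maze.move(dir: south) ~> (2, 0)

// 71. maze.sense(dir: south) ~> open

// 72. stack.push(x: south) ~> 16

// 73. maze.move(dir: south) ~> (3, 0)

// 74. maze.sense(dir: south) ~> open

// 75. stack.push(x: south) ~> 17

// 76. maze.move(dir: south) ~> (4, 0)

// 77. maze.sense(dir: east) ~> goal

// 78. maze.move(dir: east) ~> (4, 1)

Answer: (4, 1)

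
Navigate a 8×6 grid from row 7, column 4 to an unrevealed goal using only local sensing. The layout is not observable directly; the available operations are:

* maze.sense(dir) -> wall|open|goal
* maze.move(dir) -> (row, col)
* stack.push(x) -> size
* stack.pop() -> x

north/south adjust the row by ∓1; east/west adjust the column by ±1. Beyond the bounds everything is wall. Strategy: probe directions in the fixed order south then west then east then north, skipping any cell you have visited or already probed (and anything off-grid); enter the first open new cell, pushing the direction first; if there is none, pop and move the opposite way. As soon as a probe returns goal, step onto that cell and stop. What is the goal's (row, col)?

# maze.sense(dir='west') == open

# stack.push(x='west') == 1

# maze.move(dir='west') == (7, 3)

# maze.sense(dir='west') == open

# stack.push(x='west') == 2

# maze.move(dir='west') == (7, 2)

# maze.sense(dir='west') == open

# stack.push(x='west') == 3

# maze.move(dir='west') == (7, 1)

# maze.sense(dir='west') == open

# stack.push(x='west') == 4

# maze.move(dir='west') == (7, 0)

# maze.sense(dir='north') == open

# stack.push(x='north') == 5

# maze.move(dir='north') == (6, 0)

# maze.sense(dir='east') == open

# stack.push(x='east') == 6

# maze.move(dir='east') == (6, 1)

# maze.sense(dir='east') == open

# stack.push(x='east') == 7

# maze.move(dir='east') == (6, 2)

# maze.sense(dir='east') == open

# stack.push(x='east') == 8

# maze.move(dir='east') == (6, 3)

# maze.sense(dir='east') == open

# stack.push(x='east') == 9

# maze.move(dir='east') == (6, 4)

# maze.sense(dir='east') == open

# stack.push(x='east') == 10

# maze.move(dir='east') == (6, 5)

# maze.sense(dir='south') == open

# stack.push(x='south') == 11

# maze.move(dir='south') == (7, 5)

# stack.pop() == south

# maze.move(dir='north') == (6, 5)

# maze.sense(dir='north') == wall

# stack.pop() == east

# maze.move(dir='west') == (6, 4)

# maze.sense(dir='north') == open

# stack.push(x='north') == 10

# maze.move(dir='north') == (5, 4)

# maze.sense(dir='west') == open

# stack.push(x='west') == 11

# maze.move(dir='west') == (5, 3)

# maze.sense(dir='west') == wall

# maze.sense(dir='north') == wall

# stack.pop() == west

# maze.move(dir='east') == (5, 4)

# maze.sense(dir='north') == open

# stack.push(x='north') == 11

# maze.move(dir='north') == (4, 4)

# maze.sense(dir='east') == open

# stack.push(x='east') == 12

# maze.move(dir='east') == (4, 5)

# maze.sense(dir='north') == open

# stack.push(x='north') == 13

# maze.move(dir='north') == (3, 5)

# maze.sense(dir='west') == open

# stack.push(x='west') == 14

# maze.move(dir='west') == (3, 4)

# maze.sense(dir='west') == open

# stack.push(x='west') == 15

# maze.move(dir='west') == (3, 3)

# maze.sense(dir='west') == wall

# maze.sense(dir='north') == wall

# stack.pop() == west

# maze.move(dir='east') == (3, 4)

# maze.sense(dir='north') == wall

# stack.pop() == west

# maze.move(dir='east') == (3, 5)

# maze.sense(dir='north') == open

# stack.push(x='north') == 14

# maze.move(dir='north') == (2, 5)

# maze.sense(dir='north') == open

# stack.push(x='north') == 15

# maze.move(dir='north') == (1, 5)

# maze.sense(dir='west') == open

# stack.push(x='west') == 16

# maze.move(dir='west') == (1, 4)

# maze.sense(dir='west') == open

# stack.push(x='west') == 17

# maze.move(dir='west') == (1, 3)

# maze.sense(dir='west') == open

# stack.push(x='west') == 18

# maze.move(dir='west') == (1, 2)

# maze.sense(dir='south') == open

# stack.push(x='south') == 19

# maze.move(dir='south') == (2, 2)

# maze.sense(dir='west') == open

# stack.push(x='west') == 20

# maze.move(dir='west') == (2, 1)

# maze.sense(dir='south') == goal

# maze.move(dir='south') == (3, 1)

Answer: (3, 1)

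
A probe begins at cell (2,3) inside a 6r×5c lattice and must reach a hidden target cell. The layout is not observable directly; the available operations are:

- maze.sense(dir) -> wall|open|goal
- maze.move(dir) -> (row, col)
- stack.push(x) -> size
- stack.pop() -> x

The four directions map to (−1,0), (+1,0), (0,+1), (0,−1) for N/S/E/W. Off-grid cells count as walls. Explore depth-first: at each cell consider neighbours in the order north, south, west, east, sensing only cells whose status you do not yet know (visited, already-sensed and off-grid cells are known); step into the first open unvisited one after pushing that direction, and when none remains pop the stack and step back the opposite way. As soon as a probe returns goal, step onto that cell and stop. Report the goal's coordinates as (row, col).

Action: maze.sense[dir: north]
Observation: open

Action: stack.push[x: north]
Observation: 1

Action: maze.move[dir: north]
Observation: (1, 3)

Action: maze.sense[dir: north]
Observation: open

Action: stack.push[x: north]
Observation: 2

Action: maze.move[dir: north]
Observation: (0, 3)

Action: maze.sense[dir: west]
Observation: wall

Action: maze.sense[dir: east]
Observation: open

Action: stack.push[x: east]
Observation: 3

Action: maze.move[dir: east]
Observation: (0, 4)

Action: maze.sense[dir: south]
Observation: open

Action: stack.push[x: south]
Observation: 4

Action: maze.move[dir: south]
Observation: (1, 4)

Action: maze.sense[dir: south]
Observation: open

Action: stack.push[x: south]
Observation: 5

Action: maze.move[dir: south]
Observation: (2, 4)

Action: maze.sense[dir: south]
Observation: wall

Action: stack.pop[]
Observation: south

Action: maze.move[dir: north]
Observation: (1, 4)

Action: stack.pop[]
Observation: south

Action: maze.move[dir: north]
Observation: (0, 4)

Action: stack.pop[]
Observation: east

Action: maze.move[dir: west]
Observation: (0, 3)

Action: stack.pop[]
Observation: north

Action: maze.move[dir: south]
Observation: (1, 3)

Action: maze.sense[dir: west]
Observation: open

Action: stack.push[x: west]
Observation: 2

Action: maze.move[dir: west]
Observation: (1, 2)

Action: maze.sense[dir: south]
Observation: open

Action: stack.push[x: south]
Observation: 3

Action: maze.move[dir: south]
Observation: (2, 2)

Action: maze.sense[dir: south]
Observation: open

Action: stack.push[x: south]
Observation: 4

Action: maze.move[dir: south]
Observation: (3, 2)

Action: maze.sense[dir: south]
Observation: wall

Action: maze.sense[dir: west]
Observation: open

Action: stack.push[x: west]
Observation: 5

Action: maze.move[dir: west]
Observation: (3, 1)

Action: maze.sense[dir: north]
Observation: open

Action: stack.push[x: north]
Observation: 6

Action: maze.move[dir: north]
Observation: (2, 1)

Action: maze.sense[dir: north]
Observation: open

Action: stack.push[x: north]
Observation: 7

Action: maze.move[dir: north]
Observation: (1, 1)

Action: maze.sense[dir: north]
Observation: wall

Action: maze.sense[dir: west]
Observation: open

Action: stack.push[x: west]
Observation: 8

Action: maze.move[dir: west]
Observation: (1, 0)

Action: maze.sense[dir: north]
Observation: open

Action: stack.push[x: north]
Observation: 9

Action: maze.move[dir: north]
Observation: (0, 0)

Action: stack.pop[]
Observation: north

Action: maze.move[dir: south]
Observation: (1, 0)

Action: maze.sense[dir: south]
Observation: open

Action: stack.push[x: south]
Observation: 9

Action: maze.move[dir: south]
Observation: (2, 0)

Action: maze.sense[dir: south]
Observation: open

Action: stack.push[x: south]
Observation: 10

Action: maze.move[dir: south]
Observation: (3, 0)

Action: maze.sense[dir: south]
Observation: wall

Action: stack.pop[]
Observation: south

Action: maze.move[dir: north]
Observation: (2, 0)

Action: stack.pop[]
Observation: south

Action: maze.move[dir: north]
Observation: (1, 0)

Action: stack.pop[]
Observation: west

Action: maze.move[dir: east]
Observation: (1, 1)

Action: stack.pop[]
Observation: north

Action: maze.move[dir: south]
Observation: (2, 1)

Action: stack.pop[]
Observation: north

Action: maze.move[dir: south]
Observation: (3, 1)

Action: maze.sense[dir: south]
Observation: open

Action: stack.push[x: south]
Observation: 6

Action: maze.move[dir: south]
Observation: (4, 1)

Action: maze.sense[dir: south]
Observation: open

Action: stack.push[x: south]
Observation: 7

Action: maze.move[dir: south]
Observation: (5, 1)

Action: maze.sense[dir: west]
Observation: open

Action: stack.push[x: west]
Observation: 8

Action: maze.move[dir: west]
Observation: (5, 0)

Action: stack.pop[]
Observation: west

Action: maze.move[dir: east]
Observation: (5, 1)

Action: maze.sense[dir: east]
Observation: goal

Action: maze.move[dir: east]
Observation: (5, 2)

Answer: (5, 2)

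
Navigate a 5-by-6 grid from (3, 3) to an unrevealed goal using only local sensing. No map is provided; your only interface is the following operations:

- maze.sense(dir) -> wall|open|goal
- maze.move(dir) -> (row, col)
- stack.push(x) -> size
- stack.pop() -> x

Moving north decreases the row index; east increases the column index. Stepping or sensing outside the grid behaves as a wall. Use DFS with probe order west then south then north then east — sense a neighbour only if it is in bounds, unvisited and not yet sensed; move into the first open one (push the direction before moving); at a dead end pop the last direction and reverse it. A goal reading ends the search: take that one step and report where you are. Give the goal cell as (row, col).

// 1. sense(dir: west) -> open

// 2. push(x: west) -> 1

// 3. move(dir: west) -> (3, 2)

// 4. sense(dir: west) -> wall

// 5. sense(dir: south) -> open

// 6. push(x: south) -> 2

// 7. move(dir: south) -> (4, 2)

// 8. sense(dir: west) -> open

// 9. push(x: west) -> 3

// 10. move(dir: west) -> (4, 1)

// 11. sense(dir: west) -> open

// 12. push(x: west) -> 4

// 13. move(dir: west) -> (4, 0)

// 14. sense(dir: north) -> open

// 15. push(x: north) -> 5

// 16. move(dir: north) -> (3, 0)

// 17. sense(dir: north) -> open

// 18. push(x: north) -> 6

// 19. move(dir: north) -> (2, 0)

// 20. sense(dir: north) -> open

// 21. push(x: north) -> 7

// 22. move(dir: north) -> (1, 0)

// 23. sense(dir: north) -> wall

// 24. sense(dir: east) -> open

// 25. push(x: east) -> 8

// 26. move(dir: east) -> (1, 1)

// 27. sense(dir: south) -> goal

// 28. move(dir: south) -> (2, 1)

Answer: (2, 1)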